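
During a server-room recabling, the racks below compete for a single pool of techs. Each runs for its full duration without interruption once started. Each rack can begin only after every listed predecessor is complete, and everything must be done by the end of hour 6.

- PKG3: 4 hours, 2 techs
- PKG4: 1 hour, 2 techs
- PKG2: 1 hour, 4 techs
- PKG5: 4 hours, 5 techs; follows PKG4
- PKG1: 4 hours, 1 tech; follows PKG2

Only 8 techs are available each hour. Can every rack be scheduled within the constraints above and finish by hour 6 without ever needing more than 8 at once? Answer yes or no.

Schedule PKG3@1, PKG4@1, PKG2@1, PKG5@2, PKG1@2: h1:8  h2:8  h3:8  h4:8  h5:6  h6:0 — peak 8 ≤ 8.

yes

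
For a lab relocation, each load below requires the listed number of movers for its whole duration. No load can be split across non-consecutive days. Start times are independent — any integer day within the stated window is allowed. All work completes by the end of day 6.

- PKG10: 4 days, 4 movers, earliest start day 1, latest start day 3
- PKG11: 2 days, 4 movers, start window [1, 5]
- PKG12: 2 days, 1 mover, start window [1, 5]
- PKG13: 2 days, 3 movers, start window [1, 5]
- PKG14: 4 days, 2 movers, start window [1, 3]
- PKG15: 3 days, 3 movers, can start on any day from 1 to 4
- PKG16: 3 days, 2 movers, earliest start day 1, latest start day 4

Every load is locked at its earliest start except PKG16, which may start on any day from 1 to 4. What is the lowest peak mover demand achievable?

PKG16@1: d1:19  d2:19  d3:11  d4:6  d5:0  d6:0 → peak 19
PKG16@2: d1:17  d2:19  d3:11  d4:8  d5:0  d6:0 → peak 19
PKG16@3: d1:17  d2:17  d3:11  d4:8  d5:2  d6:0 → peak 17
PKG16@4: d1:17  d2:17  d3:9  d4:8  d5:2  d6:2 → peak 17
Best is PKG16@3, peak 17.

17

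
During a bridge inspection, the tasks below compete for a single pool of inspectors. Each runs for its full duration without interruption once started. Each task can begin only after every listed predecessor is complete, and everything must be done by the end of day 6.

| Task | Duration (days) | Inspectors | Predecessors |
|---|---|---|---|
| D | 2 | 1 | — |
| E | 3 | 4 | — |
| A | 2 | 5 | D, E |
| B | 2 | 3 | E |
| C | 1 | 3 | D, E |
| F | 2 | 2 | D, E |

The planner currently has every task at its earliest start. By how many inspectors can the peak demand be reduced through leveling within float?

3

Early-start peak: d1:5  d2:5  d3:4  d4:13  d5:10  d6:0 ⇒ 13.
Leveled (D@1, E@1, A@4, B@4, C@6, F@4): d1:5  d2:5  d3:4  d4:10  d5:10  d6:3 ⇒ 10.
Reduction 13 − 10 = 3.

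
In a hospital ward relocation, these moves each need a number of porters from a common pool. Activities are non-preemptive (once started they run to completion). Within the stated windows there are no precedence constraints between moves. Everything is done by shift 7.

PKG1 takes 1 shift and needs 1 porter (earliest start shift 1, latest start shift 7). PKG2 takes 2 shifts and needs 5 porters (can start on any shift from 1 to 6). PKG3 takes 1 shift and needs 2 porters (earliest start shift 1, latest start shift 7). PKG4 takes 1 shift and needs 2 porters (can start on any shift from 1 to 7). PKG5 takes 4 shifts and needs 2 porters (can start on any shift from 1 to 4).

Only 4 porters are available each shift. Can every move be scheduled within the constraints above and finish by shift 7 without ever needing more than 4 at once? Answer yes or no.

no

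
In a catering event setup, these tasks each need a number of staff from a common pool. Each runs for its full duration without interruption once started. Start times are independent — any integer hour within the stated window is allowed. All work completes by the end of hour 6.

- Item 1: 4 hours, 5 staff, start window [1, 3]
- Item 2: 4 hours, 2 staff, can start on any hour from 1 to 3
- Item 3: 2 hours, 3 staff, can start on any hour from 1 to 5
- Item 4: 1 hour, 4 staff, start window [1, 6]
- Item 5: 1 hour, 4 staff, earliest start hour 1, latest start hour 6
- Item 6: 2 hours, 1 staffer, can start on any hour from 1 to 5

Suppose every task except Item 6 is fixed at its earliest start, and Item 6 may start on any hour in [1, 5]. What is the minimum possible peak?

Item 6@1: h1:19  h2:11  h3:7  h4:7  h5:0  h6:0 → peak 19
Item 6@2: h1:18  h2:11  h3:8  h4:7  h5:0  h6:0 → peak 18
Item 6@3: h1:18  h2:10  h3:8  h4:8  h5:0  h6:0 → peak 18
Item 6@4: h1:18  h2:10  h3:7  h4:8  h5:1  h6:0 → peak 18
Item 6@5: h1:18  h2:10  h3:7  h4:7  h5:1  h6:1 → peak 18
Best is Item 6@2, peak 18.

18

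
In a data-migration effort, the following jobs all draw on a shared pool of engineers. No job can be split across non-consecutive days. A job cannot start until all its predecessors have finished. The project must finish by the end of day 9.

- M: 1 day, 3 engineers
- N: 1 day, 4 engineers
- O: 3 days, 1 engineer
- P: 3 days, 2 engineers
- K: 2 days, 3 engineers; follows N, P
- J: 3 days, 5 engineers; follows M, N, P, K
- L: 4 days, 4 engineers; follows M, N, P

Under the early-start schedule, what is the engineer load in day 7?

9

At early start, day 7 has: J, L.
Demand: 5 + 4 = 9.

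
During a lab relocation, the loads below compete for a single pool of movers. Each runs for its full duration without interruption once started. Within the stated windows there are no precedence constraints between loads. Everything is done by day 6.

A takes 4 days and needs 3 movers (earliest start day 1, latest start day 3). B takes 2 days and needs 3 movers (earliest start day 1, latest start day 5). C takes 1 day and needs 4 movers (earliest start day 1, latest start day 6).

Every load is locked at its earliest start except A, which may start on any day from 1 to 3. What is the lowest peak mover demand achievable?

A@1: d1:10  d2:6  d3:3  d4:3  d5:0  d6:0 → peak 10
A@2: d1:7  d2:6  d3:3  d4:3  d5:3  d6:0 → peak 7
A@3: d1:7  d2:3  d3:3  d4:3  d5:3  d6:3 → peak 7
Best is A@2, peak 7.

7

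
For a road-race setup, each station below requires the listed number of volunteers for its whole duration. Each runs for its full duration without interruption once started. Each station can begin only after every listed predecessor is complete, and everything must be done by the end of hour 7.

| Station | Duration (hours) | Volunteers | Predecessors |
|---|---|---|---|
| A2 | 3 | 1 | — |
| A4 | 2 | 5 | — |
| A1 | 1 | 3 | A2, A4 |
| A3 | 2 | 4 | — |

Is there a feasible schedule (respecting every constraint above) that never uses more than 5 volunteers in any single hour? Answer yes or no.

Schedule A2@1, A4@4, A1@6, A3@1: h1:5  h2:5  h3:1  h4:5  h5:5  h6:3  h7:0 — peak 5 ≤ 5.

yes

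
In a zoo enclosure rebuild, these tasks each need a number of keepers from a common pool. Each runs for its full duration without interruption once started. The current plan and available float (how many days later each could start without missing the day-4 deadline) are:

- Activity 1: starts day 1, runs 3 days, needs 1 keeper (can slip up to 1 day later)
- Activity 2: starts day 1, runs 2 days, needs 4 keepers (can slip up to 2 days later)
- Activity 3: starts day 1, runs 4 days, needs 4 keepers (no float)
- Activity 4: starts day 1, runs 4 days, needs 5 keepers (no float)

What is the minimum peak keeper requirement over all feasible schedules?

Schedule Activity 1@1, Activity 2@1, Activity 3@1, Activity 4@1: d1:14  d2:14  d3:10  d4:9 — peak 14.
No arrangement of the 6 feasible schedules does better.

14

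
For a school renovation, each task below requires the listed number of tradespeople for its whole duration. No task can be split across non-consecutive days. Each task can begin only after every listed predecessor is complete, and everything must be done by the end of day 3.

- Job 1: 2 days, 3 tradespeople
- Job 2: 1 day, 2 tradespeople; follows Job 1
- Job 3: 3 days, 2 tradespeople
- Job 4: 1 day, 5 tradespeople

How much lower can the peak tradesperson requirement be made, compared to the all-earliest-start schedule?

Early-start peak: d1:10  d2:5  d3:4 ⇒ 10.
Leveled (Job 1@1, Job 2@3, Job 3@1, Job 4@3): d1:5  d2:5  d3:9 ⇒ 9.
Reduction 10 − 9 = 1.

1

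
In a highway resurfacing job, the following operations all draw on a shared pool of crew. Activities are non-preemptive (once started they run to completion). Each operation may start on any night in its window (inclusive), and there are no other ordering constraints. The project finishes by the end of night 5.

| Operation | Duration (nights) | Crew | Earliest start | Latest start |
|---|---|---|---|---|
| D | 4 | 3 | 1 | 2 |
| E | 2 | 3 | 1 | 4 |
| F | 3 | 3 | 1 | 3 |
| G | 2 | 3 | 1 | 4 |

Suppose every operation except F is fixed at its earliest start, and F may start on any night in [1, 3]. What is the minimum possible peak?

9

F@1: n1:12  n2:12  n3:6  n4:3  n5:0 → peak 12
F@2: n1:9  n2:12  n3:6  n4:6  n5:0 → peak 12
F@3: n1:9  n2:9  n3:6  n4:6  n5:3 → peak 9
Best is F@3, peak 9.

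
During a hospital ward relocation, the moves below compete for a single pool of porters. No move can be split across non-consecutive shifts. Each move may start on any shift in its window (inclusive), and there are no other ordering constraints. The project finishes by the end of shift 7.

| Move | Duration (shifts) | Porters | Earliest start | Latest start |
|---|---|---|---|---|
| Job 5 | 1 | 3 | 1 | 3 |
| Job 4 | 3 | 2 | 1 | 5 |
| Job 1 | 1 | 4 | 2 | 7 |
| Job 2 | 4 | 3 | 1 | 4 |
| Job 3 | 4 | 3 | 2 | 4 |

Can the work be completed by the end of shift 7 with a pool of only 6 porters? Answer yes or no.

yes

Schedule Job 5@1, Job 4@1, Job 1@2, Job 2@3, Job 3@4: s1:5  s2:6  s3:5  s4:6  s5:6  s6:6  s7:3 — peak 6 ≤ 6.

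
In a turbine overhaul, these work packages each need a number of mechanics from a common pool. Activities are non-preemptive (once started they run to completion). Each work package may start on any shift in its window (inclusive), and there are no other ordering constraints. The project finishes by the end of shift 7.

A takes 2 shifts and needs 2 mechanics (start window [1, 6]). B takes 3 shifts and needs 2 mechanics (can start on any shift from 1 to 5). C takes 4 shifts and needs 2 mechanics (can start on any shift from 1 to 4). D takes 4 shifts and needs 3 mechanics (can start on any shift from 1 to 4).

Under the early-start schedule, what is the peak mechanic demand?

Early-start schedule: A@1, B@1, C@1, D@1.
Load per shift: shift 1: 9, shift 2: 9, shift 3: 7, shift 4: 5, shift 5: 0, shift 6: 0, shift 7: 0.
Peak is 9.

9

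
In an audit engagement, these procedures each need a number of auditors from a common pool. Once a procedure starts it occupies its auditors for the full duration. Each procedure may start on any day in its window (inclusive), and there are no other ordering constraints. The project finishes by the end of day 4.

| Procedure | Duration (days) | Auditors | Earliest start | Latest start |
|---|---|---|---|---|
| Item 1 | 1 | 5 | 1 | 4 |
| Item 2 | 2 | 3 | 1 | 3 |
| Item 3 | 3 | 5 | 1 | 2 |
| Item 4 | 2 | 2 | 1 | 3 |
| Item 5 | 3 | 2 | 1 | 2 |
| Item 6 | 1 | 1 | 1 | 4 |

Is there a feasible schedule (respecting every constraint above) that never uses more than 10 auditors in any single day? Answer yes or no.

Schedule Item 1@1, Item 2@1, Item 3@2, Item 4@3, Item 5@1, Item 6@3: d1:10  d2:10  d3:10  d4:7 — peak 10 ≤ 10.

yes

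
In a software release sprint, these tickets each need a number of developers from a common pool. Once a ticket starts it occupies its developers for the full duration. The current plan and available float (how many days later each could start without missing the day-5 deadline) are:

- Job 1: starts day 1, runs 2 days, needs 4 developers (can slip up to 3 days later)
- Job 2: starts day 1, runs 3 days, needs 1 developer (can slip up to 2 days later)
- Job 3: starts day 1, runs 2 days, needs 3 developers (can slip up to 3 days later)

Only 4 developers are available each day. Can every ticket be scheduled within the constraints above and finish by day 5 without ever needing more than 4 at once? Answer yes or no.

Schedule Job 1@1, Job 2@3, Job 3@3: d1:4  d2:4  d3:4  d4:4  d5:1 — peak 4 ≤ 4.

yes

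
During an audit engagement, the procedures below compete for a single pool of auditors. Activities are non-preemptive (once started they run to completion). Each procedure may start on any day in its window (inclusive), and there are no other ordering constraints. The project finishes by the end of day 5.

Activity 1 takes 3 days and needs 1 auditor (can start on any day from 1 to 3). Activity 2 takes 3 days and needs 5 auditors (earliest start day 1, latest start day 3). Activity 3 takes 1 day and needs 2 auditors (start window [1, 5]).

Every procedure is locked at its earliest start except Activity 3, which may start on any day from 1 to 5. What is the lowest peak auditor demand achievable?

6

Activity 3@1: d1:8  d2:6  d3:6  d4:0  d5:0 → peak 8
Activity 3@2: d1:6  d2:8  d3:6  d4:0  d5:0 → peak 8
Activity 3@3: d1:6  d2:6  d3:8  d4:0  d5:0 → peak 8
Activity 3@4: d1:6  d2:6  d3:6  d4:2  d5:0 → peak 6
Activity 3@5: d1:6  d2:6  d3:6  d4:0  d5:2 → peak 6
Best is Activity 3@4, peak 6.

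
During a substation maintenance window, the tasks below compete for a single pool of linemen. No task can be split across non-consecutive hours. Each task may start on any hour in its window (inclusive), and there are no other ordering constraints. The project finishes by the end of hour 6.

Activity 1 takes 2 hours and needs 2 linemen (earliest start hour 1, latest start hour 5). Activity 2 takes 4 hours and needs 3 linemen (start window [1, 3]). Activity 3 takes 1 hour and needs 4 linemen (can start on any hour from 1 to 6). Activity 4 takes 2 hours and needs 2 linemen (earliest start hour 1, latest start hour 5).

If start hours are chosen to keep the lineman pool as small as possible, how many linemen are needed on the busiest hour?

5

Early-start (Activity 1@1, Activity 2@1, Activity 3@1, Activity 4@1) gives peak 11: h1:11  h2:7  h3:3  h4:3  h5:0  h6:0.
Shift Activity 3→5, Activity 4→3.
Schedule Activity 1@1, Activity 2@1, Activity 3@5, Activity 4@3: h1:5  h2:5  h3:5  h4:5  h5:4  h6:0 — peak 5.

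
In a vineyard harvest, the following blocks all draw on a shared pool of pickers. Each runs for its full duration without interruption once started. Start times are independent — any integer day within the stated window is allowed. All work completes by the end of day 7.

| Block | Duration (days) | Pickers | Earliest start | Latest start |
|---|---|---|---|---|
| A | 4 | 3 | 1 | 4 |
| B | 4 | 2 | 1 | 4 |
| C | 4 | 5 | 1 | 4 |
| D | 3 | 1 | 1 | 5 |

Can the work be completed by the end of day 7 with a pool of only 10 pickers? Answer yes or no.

yes

Schedule A@1, B@1, C@1, D@5: d1:10  d2:10  d3:10  d4:10  d5:1  d6:1  d7:1 — peak 10 ≤ 10.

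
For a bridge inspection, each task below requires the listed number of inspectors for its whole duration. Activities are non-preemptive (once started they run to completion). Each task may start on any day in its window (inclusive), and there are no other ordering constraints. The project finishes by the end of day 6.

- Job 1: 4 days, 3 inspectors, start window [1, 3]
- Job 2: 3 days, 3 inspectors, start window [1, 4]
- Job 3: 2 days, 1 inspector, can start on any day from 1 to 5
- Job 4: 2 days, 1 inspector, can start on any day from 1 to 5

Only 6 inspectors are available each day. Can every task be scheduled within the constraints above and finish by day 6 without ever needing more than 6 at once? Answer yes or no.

yes

Schedule Job 1@1, Job 2@1, Job 3@4, Job 4@4: d1:6  d2:6  d3:6  d4:5  d5:2  d6:0 — peak 6 ≤ 6.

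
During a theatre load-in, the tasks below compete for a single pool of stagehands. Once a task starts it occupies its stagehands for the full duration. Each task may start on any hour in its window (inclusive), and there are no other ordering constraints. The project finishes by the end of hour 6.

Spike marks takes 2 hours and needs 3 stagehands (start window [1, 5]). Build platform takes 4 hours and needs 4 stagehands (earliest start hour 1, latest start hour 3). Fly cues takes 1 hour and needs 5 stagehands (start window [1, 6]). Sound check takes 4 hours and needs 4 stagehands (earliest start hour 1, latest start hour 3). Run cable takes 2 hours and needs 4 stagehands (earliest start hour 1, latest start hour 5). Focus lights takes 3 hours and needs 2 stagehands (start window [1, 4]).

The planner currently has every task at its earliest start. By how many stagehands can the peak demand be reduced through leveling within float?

Early-start peak: h1:22  h2:17  h3:10  h4:8  h5:0  h6:0 ⇒ 22.
Leveled (Spike marks@1, Build platform@1, Fly cues@5, Sound check@1, Run cable@5, Focus lights@3): h1:11  h2:11  h3:10  h4:10  h5:11  h6:4 ⇒ 11.
Reduction 22 − 11 = 11.

11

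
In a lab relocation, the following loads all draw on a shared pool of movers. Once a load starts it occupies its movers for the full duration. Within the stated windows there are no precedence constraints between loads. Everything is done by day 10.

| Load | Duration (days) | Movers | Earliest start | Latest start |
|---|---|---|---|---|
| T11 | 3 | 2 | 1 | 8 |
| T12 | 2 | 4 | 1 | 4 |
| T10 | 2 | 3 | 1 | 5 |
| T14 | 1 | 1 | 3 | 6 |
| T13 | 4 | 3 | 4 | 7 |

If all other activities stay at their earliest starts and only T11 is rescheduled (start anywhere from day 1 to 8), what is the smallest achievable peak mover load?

T11@1: d1:9  d2:9  d3:3  d4:3  d5:3  d6:3  d7:3  d8:0  d9:0  d10:0 → peak 9
T11@2: d1:7  d2:9  d3:3  d4:5  d5:3  d6:3  d7:3  d8:0  d9:0  d10:0 → peak 9
T11@3: d1:7  d2:7  d3:3  d4:5  d5:5  d6:3  d7:3  d8:0  d9:0  d10:0 → peak 7
T11@4: d1:7  d2:7  d3:1  d4:5  d5:5  d6:5  d7:3  d8:0  d9:0  d10:0 → peak 7
T11@5: d1:7  d2:7  d3:1  d4:3  d5:5  d6:5  d7:5  d8:0  d9:0  d10:0 → peak 7
T11@6: d1:7  d2:7  d3:1  d4:3  d5:3  d6:5  d7:5  d8:2  d9:0  d10:0 → peak 7
T11@7: d1:7  d2:7  d3:1  d4:3  d5:3  d6:3  d7:5  d8:2  d9:2  d10:0 → peak 7
T11@8: d1:7  d2:7  d3:1  d4:3  d5:3  d6:3  d7:3  d8:2  d9:2  d10:2 → peak 7
Best is T11@3, peak 7.

7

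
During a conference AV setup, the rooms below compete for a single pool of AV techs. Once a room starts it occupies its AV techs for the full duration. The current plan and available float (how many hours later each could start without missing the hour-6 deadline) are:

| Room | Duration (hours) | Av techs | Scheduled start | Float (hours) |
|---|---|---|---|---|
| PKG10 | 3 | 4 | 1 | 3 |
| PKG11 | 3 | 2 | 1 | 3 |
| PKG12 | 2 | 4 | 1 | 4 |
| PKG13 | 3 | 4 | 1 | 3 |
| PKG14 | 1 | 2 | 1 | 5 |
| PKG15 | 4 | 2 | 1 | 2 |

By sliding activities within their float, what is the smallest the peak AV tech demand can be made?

Early-start (PKG10@1, PKG11@1, PKG12@1, PKG13@1, PKG14@1, PKG15@1) gives peak 18: h1:18  h2:16  h3:12  h4:2  h5:0  h6:0.
Shift PKG12→5, PKG13→4, PKG14→4.
Schedule PKG10@1, PKG11@1, PKG12@5, PKG13@4, PKG14@4, PKG15@1: h1:8  h2:8  h3:8  h4:8  h5:8  h6:8 — peak 8.
Total AV tech-hours = 48 over 6 hours ⇒ peak ≥ ⌈48/6⌉ = 8, so 8 is optimal.

8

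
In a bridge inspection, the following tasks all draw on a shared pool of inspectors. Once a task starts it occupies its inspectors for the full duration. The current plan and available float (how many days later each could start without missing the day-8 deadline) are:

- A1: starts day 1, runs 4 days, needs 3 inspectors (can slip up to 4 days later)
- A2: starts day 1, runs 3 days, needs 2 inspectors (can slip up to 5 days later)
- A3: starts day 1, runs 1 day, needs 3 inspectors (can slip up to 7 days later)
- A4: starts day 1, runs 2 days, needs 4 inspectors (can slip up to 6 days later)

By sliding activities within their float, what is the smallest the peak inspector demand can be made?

5

Early-start (A1@1, A2@1, A3@1, A4@1) gives peak 12: d1:12  d2:9  d3:5  d4:3  d5:0  d6:0  d7:0  d8:0.
Shift A3→5, A4→6.
Schedule A1@1, A2@1, A3@5, A4@6: d1:5  d2:5  d3:5  d4:3  d5:3  d6:4  d7:4  d8:0 — peak 5.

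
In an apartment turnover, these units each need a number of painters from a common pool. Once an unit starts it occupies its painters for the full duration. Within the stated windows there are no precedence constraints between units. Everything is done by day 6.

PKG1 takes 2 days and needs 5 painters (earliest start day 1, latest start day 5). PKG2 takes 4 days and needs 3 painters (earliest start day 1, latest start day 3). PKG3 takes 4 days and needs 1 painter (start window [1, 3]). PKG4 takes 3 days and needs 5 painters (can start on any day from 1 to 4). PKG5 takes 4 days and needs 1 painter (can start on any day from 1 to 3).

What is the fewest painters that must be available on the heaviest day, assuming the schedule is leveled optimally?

Early-start (PKG1@1, PKG2@1, PKG3@1, PKG4@1, PKG5@1) gives peak 15: d1:15  d2:15  d3:10  d4:5  d5:0  d6:0.
Shift PKG4→3.
Schedule PKG1@1, PKG2@1, PKG3@1, PKG4@3, PKG5@1: d1:10  d2:10  d3:10  d4:10  d5:5  d6:0 — peak 10.

10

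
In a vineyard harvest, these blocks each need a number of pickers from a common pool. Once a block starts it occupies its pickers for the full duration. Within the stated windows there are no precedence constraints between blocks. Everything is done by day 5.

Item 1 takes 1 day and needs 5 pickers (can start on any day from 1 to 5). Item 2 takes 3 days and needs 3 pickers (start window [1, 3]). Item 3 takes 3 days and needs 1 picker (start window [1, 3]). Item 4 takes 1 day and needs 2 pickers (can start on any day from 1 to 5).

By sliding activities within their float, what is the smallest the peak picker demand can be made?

Early-start (Item 1@1, Item 2@1, Item 3@1, Item 4@1) gives peak 11: d1:11  d2:4  d3:4  d4:0  d5:0.
Shift Item 2→2, Item 3→2, Item 4→5.
Schedule Item 1@1, Item 2@2, Item 3@2, Item 4@5: d1:5  d2:4  d3:4  d4:4  d5:2 — peak 5.

5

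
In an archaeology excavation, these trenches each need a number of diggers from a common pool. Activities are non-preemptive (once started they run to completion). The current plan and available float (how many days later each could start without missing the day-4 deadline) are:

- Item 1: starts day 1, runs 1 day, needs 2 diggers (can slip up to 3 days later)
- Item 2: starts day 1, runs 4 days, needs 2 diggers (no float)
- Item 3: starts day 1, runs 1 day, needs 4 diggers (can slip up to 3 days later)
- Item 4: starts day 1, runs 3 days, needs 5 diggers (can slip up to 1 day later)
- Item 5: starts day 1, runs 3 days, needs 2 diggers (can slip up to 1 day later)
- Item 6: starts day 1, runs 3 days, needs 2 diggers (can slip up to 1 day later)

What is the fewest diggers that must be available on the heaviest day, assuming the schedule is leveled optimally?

Early-start (Item 1@1, Item 2@1, Item 3@1, Item 4@1, Item 5@1, Item 6@1) gives peak 17: d1:17  d2:11  d3:11  d4:2.
Shift Item 4→2, Item 6→2.
Schedule Item 1@1, Item 2@1, Item 3@1, Item 4@2, Item 5@1, Item 6@2: d1:10  d2:11  d3:11  d4:9 — peak 11.
Total digger-days = 41 over 4 days ⇒ peak ≥ ⌈41/4⌉ = 11, so 11 is optimal.

11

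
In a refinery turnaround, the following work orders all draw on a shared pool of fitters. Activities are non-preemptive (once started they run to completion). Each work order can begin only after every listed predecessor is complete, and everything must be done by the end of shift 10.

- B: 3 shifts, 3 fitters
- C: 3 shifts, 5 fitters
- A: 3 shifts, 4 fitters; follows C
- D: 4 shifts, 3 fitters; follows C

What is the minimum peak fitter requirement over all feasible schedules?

Early-start (B@1, C@1, A@4, D@4) gives peak 8: s1:8  s2:8  s3:8  s4:7  s5:7  s6:7  s7:3  s8:0  s9:0  s10:0.
Shift B→4, A→8.
Schedule B@4, C@1, A@8, D@4: s1:5  s2:5  s3:5  s4:6  s5:6  s6:6  s7:3  s8:4  s9:4  s10:4 — peak 6.

6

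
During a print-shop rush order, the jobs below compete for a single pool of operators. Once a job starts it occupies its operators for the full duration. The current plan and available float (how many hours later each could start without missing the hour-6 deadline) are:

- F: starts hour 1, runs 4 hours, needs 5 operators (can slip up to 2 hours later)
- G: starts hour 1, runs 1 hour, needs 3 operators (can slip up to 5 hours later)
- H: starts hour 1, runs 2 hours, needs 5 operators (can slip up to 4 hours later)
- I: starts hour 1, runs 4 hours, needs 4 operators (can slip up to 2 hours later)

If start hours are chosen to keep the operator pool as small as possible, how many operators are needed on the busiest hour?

9

Early-start (F@1, G@1, H@1, I@1) gives peak 17: h1:17  h2:14  h3:9  h4:9  h5:0  h6:0.
Shift H→5, I→2.
Schedule F@1, G@1, H@5, I@2: h1:8  h2:9  h3:9  h4:9  h5:9  h6:5 — peak 9.
Total operator-hours = 49 over 6 hours ⇒ peak ≥ ⌈49/6⌉ = 9, so 9 is optimal.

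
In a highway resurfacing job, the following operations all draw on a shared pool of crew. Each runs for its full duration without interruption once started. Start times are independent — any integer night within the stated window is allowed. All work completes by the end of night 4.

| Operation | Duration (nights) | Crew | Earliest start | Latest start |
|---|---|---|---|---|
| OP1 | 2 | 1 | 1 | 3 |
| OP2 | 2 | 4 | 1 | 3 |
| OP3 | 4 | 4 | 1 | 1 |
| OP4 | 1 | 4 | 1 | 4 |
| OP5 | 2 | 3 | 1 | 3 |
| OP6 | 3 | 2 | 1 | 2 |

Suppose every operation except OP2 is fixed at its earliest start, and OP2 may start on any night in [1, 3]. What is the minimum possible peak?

OP2@1: n1:18  n2:14  n3:6  n4:4 → peak 18
OP2@2: n1:14  n2:14  n3:10  n4:4 → peak 14
OP2@3: n1:14  n2:10  n3:10  n4:8 → peak 14
Best is OP2@2, peak 14.

14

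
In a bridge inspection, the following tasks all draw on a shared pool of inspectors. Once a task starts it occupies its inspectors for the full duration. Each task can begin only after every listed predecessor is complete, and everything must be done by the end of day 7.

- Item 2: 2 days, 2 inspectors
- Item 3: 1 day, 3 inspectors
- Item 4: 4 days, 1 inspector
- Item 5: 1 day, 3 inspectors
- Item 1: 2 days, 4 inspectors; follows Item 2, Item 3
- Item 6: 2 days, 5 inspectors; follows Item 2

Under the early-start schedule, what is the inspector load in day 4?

At early start, day 4 has: Item 4, Item 1, Item 6.
Demand: 1 + 4 + 5 = 10.

10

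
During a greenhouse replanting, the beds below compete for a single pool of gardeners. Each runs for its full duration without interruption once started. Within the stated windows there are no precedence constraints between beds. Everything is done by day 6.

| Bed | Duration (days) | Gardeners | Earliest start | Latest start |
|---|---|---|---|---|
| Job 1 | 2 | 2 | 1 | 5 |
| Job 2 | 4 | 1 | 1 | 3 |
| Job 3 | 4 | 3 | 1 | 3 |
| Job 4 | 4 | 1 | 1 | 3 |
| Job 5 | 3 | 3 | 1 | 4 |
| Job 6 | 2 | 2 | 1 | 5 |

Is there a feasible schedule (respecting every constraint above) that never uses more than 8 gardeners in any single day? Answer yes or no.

Schedule Job 1@1, Job 2@1, Job 3@1, Job 4@1, Job 5@3, Job 6@5: d1:7  d2:7  d3:8  d4:8  d5:5  d6:2 — peak 8 ≤ 8.

yes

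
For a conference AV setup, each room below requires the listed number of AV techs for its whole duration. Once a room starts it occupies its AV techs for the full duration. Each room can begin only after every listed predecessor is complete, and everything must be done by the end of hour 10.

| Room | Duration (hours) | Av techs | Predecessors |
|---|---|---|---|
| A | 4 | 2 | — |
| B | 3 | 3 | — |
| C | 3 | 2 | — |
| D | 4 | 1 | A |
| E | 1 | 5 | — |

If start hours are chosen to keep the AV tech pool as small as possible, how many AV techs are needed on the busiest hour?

5

Early-start (A@1, B@1, C@1, D@5, E@1) gives peak 12: h1:12  h2:7  h3:7  h4:2  h5:1  h6:1  h7:1  h8:1  h9:0  h10:0.
Shift C→4, E→9.
Schedule A@1, B@1, C@4, D@5, E@9: h1:5  h2:5  h3:5  h4:4  h5:3  h6:3  h7:1  h8:1  h9:5  h10:0 — peak 5.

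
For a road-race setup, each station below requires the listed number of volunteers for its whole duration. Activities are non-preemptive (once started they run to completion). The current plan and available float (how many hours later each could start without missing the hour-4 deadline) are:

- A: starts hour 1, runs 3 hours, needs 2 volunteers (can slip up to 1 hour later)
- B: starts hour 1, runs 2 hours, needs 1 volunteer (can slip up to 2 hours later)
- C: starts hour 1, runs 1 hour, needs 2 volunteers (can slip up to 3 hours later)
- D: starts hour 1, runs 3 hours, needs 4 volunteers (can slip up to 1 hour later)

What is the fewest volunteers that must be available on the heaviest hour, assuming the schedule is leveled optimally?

Early-start (A@1, B@1, C@1, D@1) gives peak 9: h1:9  h2:7  h3:6  h4:0.
Shift D→2.
Schedule A@1, B@1, C@1, D@2: h1:5  h2:7  h3:6  h4:4 — peak 7.

7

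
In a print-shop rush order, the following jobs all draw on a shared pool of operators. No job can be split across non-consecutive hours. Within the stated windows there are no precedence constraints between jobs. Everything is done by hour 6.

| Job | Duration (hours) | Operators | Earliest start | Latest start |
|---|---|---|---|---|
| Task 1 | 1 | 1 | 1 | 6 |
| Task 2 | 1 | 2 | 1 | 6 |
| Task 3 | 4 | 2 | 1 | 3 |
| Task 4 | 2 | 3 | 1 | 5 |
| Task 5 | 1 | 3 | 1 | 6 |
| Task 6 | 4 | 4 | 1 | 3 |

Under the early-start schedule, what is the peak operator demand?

Early-start schedule: Task 1@1, Task 2@1, Task 3@1, Task 4@1, Task 5@1, Task 6@1.
Load per hour: hour 1: 15, hour 2: 9, hour 3: 6, hour 4: 6, hour 5: 0, hour 6: 0.
Peak is 15.

15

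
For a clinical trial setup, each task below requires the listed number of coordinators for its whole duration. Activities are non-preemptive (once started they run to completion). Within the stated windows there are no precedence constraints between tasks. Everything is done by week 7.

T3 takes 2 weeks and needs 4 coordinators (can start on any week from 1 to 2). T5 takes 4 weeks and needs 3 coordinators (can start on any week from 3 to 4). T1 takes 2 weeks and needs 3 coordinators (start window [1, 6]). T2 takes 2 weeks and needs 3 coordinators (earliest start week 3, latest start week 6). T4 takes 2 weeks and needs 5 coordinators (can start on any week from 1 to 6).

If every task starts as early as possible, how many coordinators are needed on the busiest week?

Early-start schedule: T3@1, T5@3, T1@1, T2@3, T4@1.
Load per week: week 1: 12, week 2: 12, week 3: 6, week 4: 6, week 5: 3, week 6: 3, week 7: 0.
Peak is 12.

12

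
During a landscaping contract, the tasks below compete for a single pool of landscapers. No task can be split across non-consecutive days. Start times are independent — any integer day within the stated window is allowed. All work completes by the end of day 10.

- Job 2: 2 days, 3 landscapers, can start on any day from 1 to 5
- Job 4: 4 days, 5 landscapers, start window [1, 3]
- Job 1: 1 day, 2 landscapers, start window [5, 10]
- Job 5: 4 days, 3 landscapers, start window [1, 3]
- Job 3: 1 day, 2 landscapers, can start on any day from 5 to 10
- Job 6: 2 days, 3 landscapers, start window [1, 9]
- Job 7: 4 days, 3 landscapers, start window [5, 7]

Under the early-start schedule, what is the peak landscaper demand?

Early-start schedule: Job 2@1, Job 4@1, Job 1@5, Job 5@1, Job 3@5, Job 6@1, Job 7@5.
Load per day: day 1: 14, day 2: 14, day 3: 8, day 4: 8, day 5: 7, day 6: 3, day 7: 3, day 8: 3, day 9: 0, day 10: 0.
Peak is 14.

14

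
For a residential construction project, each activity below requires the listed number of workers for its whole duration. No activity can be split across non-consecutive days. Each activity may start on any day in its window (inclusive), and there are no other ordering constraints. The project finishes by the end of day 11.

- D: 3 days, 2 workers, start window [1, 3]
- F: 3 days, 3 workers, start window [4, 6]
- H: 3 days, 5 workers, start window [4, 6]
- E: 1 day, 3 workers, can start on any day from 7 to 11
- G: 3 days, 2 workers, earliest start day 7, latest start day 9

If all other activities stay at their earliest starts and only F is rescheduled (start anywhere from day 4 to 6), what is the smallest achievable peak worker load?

F@4: d1:2  d2:2  d3:2  d4:8  d5:8  d6:8  d7:5  d8:2  d9:2  d10:0  d11:0 → peak 8
F@5: d1:2  d2:2  d3:2  d4:5  d5:8  d6:8  d7:8  d8:2  d9:2  d10:0  d11:0 → peak 8
F@6: d1:2  d2:2  d3:2  d4:5  d5:5  d6:8  d7:8  d8:5  d9:2  d10:0  d11:0 → peak 8
Best is F@4, peak 8.

8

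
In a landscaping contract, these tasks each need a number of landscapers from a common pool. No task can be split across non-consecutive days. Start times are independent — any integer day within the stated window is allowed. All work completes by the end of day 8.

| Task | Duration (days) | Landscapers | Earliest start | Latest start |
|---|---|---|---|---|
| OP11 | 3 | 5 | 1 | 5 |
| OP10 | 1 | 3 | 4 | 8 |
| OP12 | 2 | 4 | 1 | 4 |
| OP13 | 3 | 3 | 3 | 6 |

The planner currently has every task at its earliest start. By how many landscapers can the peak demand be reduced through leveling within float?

3

Early-start peak: d1:9  d2:9  d3:8  d4:6  d5:3  d6:0  d7:0  d8:0 ⇒ 9.
Leveled (OP11@1, OP10@6, OP12@4, OP13@6): d1:5  d2:5  d3:5  d4:4  d5:4  d6:6  d7:3  d8:3 ⇒ 6.
Reduction 9 − 6 = 3.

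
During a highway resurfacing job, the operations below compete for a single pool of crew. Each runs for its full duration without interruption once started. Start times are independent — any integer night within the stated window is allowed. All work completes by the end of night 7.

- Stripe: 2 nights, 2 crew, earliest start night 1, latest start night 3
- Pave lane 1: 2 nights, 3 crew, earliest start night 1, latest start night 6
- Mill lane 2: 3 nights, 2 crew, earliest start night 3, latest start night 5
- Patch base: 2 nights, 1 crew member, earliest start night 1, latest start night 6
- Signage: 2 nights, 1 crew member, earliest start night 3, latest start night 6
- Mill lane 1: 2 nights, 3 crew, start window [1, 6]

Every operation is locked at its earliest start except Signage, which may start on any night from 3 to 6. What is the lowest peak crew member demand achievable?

Signage@3: n1:9  n2:9  n3:3  n4:3  n5:2  n6:0  n7:0 → peak 9
Signage@4: n1:9  n2:9  n3:2  n4:3  n5:3  n6:0  n7:0 → peak 9
Signage@5: n1:9  n2:9  n3:2  n4:2  n5:3  n6:1  n7:0 → peak 9
Signage@6: n1:9  n2:9  n3:2  n4:2  n5:2  n6:1  n7:1 → peak 9
Best is Signage@3, peak 9.

9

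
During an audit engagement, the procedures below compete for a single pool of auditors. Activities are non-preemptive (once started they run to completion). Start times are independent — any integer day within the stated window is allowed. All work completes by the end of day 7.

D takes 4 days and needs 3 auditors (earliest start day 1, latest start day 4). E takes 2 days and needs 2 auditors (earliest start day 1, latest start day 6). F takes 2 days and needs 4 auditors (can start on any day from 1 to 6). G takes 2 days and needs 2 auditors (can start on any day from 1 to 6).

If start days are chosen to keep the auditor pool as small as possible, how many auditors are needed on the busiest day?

Early-start (D@1, E@1, F@1, G@1) gives peak 11: d1:11  d2:11  d3:3  d4:3  d5:0  d6:0  d7:0.
Shift F→5, G→3.
Schedule D@1, E@1, F@5, G@3: d1:5  d2:5  d3:5  d4:5  d5:4  d6:4  d7:0 — peak 5.

5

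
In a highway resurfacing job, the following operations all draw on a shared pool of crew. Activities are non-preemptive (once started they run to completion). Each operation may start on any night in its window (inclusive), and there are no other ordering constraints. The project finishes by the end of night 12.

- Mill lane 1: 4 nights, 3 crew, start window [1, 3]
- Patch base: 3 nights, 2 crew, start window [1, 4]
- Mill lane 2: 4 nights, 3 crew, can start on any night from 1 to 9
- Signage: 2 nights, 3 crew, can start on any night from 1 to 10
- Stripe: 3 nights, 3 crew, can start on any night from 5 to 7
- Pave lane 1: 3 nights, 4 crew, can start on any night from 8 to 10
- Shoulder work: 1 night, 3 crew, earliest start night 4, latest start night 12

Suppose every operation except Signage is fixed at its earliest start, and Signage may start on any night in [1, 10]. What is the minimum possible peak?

Signage@1: n1:11  n2:11  n3:8  n4:9  n5:3  n6:3  n7:3  n8:4  n9:4  n10:4  n11:0  n12:0 → peak 11
Signage@2: n1:8  n2:11  n3:11  n4:9  n5:3  n6:3  n7:3  n8:4  n9:4  n10:4  n11:0  n12:0 → peak 11
Signage@3: n1:8  n2:8  n3:11  n4:12  n5:3  n6:3  n7:3  n8:4  n9:4  n10:4  n11:0  n12:0 → peak 12
Signage@4: n1:8  n2:8  n3:8  n4:12  n5:6  n6:3  n7:3  n8:4  n9:4  n10:4  n11:0  n12:0 → peak 12
Signage@5: n1:8  n2:8  n3:8  n4:9  n5:6  n6:6  n7:3  n8:4  n9:4  n10:4  n11:0  n12:0 → peak 9
Signage@6: n1:8  n2:8  n3:8  n4:9  n5:3  n6:6  n7:6  n8:4  n9:4  n10:4  n11:0  n12:0 → peak 9
Signage@7: n1:8  n2:8  n3:8  n4:9  n5:3  n6:3  n7:6  n8:7  n9:4  n10:4  n11:0  n12:0 → peak 9
Signage@8: n1:8  n2:8  n3:8  n4:9  n5:3  n6:3  n7:3  n8:7  n9:7  n10:4  n11:0  n12:0 → peak 9
Signage@9: n1:8  n2:8  n3:8  n4:9  n5:3  n6:3  n7:3  n8:4  n9:7  n10:7  n11:0  n12:0 → peak 9
Signage@10: n1:8  n2:8  n3:8  n4:9  n5:3  n6:3  n7:3  n8:4  n9:4  n10:7  n11:3  n12:0 → peak 9
Best is Signage@5, peak 9.

9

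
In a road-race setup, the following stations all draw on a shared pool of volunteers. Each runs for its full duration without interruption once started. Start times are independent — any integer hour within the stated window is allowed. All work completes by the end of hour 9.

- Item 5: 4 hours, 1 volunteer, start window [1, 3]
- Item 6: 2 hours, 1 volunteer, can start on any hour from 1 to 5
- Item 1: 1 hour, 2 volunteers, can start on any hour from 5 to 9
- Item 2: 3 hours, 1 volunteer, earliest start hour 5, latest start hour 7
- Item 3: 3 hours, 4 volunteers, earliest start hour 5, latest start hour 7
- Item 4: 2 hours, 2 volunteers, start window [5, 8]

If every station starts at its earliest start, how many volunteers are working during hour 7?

5

At early start, hour 7 has: Item 2, Item 3.
Demand: 1 + 4 = 5.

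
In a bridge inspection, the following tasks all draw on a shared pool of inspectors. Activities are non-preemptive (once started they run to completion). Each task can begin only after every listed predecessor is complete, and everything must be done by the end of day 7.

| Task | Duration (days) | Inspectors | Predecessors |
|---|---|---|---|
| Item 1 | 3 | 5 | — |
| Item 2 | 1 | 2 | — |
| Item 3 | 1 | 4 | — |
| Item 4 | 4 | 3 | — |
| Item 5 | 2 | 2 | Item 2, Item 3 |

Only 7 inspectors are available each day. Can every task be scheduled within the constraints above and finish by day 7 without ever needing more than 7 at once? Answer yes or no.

yes

Schedule Item 1@1, Item 2@1, Item 3@4, Item 4@4, Item 5@5: d1:7  d2:5  d3:5  d4:7  d5:5  d6:5  d7:3 — peak 7 ≤ 7.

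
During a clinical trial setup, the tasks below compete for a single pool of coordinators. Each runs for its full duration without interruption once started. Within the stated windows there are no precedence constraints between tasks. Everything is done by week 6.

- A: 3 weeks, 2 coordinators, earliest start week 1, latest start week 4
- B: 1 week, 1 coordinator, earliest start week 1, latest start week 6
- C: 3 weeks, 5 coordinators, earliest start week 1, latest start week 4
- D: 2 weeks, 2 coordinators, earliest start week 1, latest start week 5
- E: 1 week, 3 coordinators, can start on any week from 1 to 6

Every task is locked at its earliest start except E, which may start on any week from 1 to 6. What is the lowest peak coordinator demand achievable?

E@1: w1:13  w2:9  w3:7  w4:0  w5:0  w6:0 → peak 13
E@2: w1:10  w2:12  w3:7  w4:0  w5:0  w6:0 → peak 12
E@3: w1:10  w2:9  w3:10  w4:0  w5:0  w6:0 → peak 10
E@4: w1:10  w2:9  w3:7  w4:3  w5:0  w6:0 → peak 10
E@5: w1:10  w2:9  w3:7  w4:0  w5:3  w6:0 → peak 10
E@6: w1:10  w2:9  w3:7  w4:0  w5:0  w6:3 → peak 10
Best is E@3, peak 10.

10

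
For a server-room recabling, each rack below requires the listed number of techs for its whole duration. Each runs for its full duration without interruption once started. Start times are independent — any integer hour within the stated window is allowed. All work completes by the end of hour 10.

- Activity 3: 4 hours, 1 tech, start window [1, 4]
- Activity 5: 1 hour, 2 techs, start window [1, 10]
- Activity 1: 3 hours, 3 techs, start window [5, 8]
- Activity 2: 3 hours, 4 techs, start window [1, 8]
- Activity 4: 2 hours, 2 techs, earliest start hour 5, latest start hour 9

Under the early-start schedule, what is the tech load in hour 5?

5

At early start, hour 5 has: Activity 1, Activity 4.
Demand: 3 + 2 = 5.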